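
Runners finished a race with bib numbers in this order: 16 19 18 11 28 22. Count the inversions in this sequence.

5 out-of-order pairs

Inversion pairs (indices are 0-based):
(0,3): 16 > 11
(1,2): 19 > 18
(1,3): 19 > 11
(2,3): 18 > 11
(4,5): 28 > 22
That's 5 pairs.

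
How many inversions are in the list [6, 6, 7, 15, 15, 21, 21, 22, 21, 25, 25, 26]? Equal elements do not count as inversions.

Element-by-element contributions:
6 → none → 0
6 → none → 0
7 → none → 0
15 → none → 0
15 → none → 0
21 → none → 0
21 → none → 0
22 → 21 → 1
21 → none → 0
25 → none → 0
25 → none → 0
26 → none → 0
Sum: 0 + 0 + 0 + 0 + 0 + 0 + 0 + 1 + 0 + 0 + 0 + 0 = 1

1 inversion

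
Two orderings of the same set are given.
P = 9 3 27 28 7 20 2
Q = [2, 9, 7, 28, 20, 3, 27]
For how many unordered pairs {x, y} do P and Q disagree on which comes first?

13 disagreeing pairs

Assign each item its position (1..7) in the first ordering, then rewrite the second ordering as that position sequence:
positions: 9→1, 3→2, 27→3, 28→4, 7→5, 20→6, 2→7
second ordering as positions: [7, 1, 5, 4, 6, 2, 3]
Discordant pairs = inversions in this position sequence.
7: 1, 5, 4, 6, 2, 3 → 6
1: 0
5: 4, 2, 3 → 3
4: 2, 3 → 2
6: 2, 3 → 2
2: 0
3: 0
Total: 6 + 0 + 3 + 2 + 2 + 0 + 0 = 13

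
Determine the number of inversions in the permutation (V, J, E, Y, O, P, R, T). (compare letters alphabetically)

For each element, count later entries that are smaller:
V: 6
J: 1
E: 0
Y: 4
O: 0
P: 0
R: 0
T: 0
Sum: 6 + 1 + 0 + 4 + 0 + 0 + 0 + 0 = 11

11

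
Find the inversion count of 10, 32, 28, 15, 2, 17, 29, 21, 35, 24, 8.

Element-by-element contributions:
10 → 2, 8 → 2
32 → 28, 15, 2, 17, 29, 21, 24, 8 → 8
28 → 15, 2, 17, 21, 24, 8 → 6
15 → 2, 8 → 2
2 → none → 0
17 → 8 → 1
29 → 21, 24, 8 → 3
21 → 8 → 1
35 → 24, 8 → 2
24 → 8 → 1
8 → none → 0
Sum: 2 + 8 + 6 + 2 + 0 + 1 + 3 + 1 + 2 + 1 + 0 = 26

26 out-of-order pairs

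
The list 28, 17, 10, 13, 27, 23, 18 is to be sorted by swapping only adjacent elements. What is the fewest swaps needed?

Each adjacent swap fixes exactly one inversion, so the minimum swap count equals the number of inversions.
Count inversions — for each element, later elements that are smaller:
28: 17, 10, 13, 27, 23, 18 → 6
17: 10, 13 → 2
10: none → 0
13: none → 0
27: 23, 18 → 2
23: 18 → 1
18: none → 0
Total inversions: 6 + 2 + 0 + 0 + 2 + 1 + 0 = 11

11 adjacent swaps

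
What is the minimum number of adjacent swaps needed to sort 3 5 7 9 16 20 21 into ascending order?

0 adjacent swaps

The minimum number of adjacent swaps to sort an array equals its inversion count, since every such swap removes exactly one inversion.
Count inversions — for each element, later elements that are smaller:
3: none → 0
5: none → 0
7: none → 0
9: none → 0
16: none → 0
20: none → 0
21: none → 0
Total inversions: 0 + 0 + 0 + 0 + 0 + 0 + 0 = 0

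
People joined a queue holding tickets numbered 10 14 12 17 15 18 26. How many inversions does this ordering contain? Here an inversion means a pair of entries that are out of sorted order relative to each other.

2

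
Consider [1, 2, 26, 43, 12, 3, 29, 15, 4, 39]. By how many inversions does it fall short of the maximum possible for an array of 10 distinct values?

Maximum inversions for 10 distinct elements is C(10, 2) = 10·9/2 = 45.
Current inversions — for each element, count later smaller elements:
1: 0
2: 0
26: 4
43: 6
12: 2
3: 0
29: 2
15: 1
4: 0
39: 0
Current total: 0 + 0 + 4 + 6 + 2 + 0 + 2 + 1 + 0 + 0 = 15
Shortfall: 45 − 15 = 30

30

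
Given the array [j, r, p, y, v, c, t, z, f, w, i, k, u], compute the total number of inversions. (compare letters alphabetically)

37

For each element, count later entries that are smaller:
j: 3
r: 5
p: 4
y: 8
v: 6
c: 0
t: 3
z: 5
f: 0
w: 3
i: 0
k: 0
u: 0
Sum: 3 + 5 + 4 + 8 + 6 + 0 + 3 + 5 + 0 + 3 + 0 + 0 + 0 = 37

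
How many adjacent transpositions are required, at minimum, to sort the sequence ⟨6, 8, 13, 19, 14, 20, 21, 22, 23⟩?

The minimum number of adjacent swaps to sort an array equals its inversion count, since every such swap removes exactly one inversion.
Count inversions — for each element, later elements that are smaller:
6: none → 0
8: none → 0
13: none → 0
19: 14 → 1
14: none → 0
20: none → 0
21: none → 0
22: none → 0
23: none → 0
Total inversions: 0 + 0 + 0 + 1 + 0 + 0 + 0 + 0 + 0 = 1

1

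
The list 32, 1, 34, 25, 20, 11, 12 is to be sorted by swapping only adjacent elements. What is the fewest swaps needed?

14

The minimum number of adjacent swaps to sort an array equals its inversion count, since every such swap removes exactly one inversion.
Count inversions — for each element, later elements that are smaller:
32: 1, 25, 20, 11, 12 → 5
1: none → 0
34: 25, 20, 11, 12 → 4
25: 20, 11, 12 → 3
20: 11, 12 → 2
11: none → 0
12: none → 0
Total inversions: 5 + 0 + 4 + 3 + 2 + 0 + 0 = 14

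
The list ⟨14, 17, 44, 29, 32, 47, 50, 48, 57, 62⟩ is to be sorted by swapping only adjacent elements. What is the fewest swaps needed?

Minimum adjacent swaps = number of inversions (each swap of adjacent out-of-order elements removes one inversion and no swap can remove more).
Count inversions — for each element, later elements that are smaller:
14: none → 0
17: none → 0
44: 29, 32 → 2
29: none → 0
32: none → 0
47: none → 0
50: 48 → 1
48: none → 0
57: none → 0
62: none → 0
Total inversions: 0 + 0 + 2 + 0 + 0 + 0 + 1 + 0 + 0 + 0 = 3

3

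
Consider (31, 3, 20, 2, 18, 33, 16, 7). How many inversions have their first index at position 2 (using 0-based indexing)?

4

The element at index 2 is 20.
Elements after it: 2, 18, 33, 16, 7
Those smaller than 20: 2, 18, 16, 7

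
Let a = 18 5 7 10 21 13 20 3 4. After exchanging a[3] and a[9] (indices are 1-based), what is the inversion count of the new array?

Positions 3 and 9 hold 7 and 4; after swapping, the array is [18, 5, 4, 10, 21, 13, 20, 3, 7].
For each element, count later entries that are smaller:
18 → 5, 4, 10, 13, 3, 7 → 6
5 → 4, 3 → 2
4 → 3 → 1
10 → 3, 7 → 2
21 → 13, 20, 3, 7 → 4
13 → 3, 7 → 2
20 → 3, 7 → 2
3 → none → 0
7 → none → 0
Sum: 6 + 2 + 1 + 2 + 4 + 2 + 2 + 0 + 0 = 19

19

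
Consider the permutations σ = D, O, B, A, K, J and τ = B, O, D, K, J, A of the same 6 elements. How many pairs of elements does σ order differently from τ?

5

Assign each item its position (1..6) in the first ordering, then rewrite the second ordering as that position sequence:
positions: D→1, O→2, B→3, A→4, K→5, J→6
second ordering as positions: [3, 2, 1, 5, 6, 4]
Discordant pairs = inversions in this position sequence.
3: 2, 1 → 2
2: 1 → 1
1: 0
5: 4 → 1
6: 4 → 1
4: 0
Total: 2 + 1 + 0 + 1 + 1 + 0 = 5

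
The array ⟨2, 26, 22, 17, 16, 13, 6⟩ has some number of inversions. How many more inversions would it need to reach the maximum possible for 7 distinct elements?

Maximum inversions for 7 distinct elements is C(7, 2) = 7·6/2 = 21.
Current inversions — for each element, count later smaller elements:
2: 0
26: 5
22: 4
17: 3
16: 2
13: 1
6: 0
Current total: 0 + 5 + 4 + 3 + 2 + 1 + 0 = 15
Shortfall: 21 − 15 = 6

6 inversions short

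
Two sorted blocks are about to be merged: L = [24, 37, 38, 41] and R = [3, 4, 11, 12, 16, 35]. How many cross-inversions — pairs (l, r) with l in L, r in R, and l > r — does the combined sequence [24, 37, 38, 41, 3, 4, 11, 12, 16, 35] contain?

23 split inversions

Count, for every r in R, how many entries of L exceed r:
r = 3: 24, 37, 38, 41 → 4
r = 4: 24, 37, 38, 41 → 4
r = 11: 24, 37, 38, 41 → 4
r = 12: 24, 37, 38, 41 → 4
r = 16: 24, 37, 38, 41 → 4
r = 35: 37, 38, 41 → 3
Cross-inversions: 4 + 4 + 4 + 4 + 4 + 3 = 23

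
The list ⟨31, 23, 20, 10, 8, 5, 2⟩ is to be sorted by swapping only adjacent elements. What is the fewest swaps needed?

Each adjacent swap fixes exactly one inversion, so the minimum swap count equals the number of inversions.
Count inversions — for each element, later elements that are smaller:
31: 23, 20, 10, 8, 5, 2 → 6
23: 20, 10, 8, 5, 2 → 5
20: 10, 8, 5, 2 → 4
10: 8, 5, 2 → 3
8: 5, 2 → 2
5: 2 → 1
2: none → 0
Total inversions: 6 + 5 + 4 + 3 + 2 + 1 + 0 = 21

21 swaps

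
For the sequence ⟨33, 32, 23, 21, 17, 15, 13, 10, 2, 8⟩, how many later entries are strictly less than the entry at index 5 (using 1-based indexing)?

The element at index 5 is 17.
Elements after it: 15, 13, 10, 2, 8
Those smaller than 17: 15, 13, 10, 2, 8

5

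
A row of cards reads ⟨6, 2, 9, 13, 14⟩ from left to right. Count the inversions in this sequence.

1

Sweep left to right; for each value list the smaller values that follow it:
6 → 2 → 1
2 → none → 0
9 → none → 0
13 → none → 0
14 → none → 0
Sum: 1 + 0 + 0 + 0 + 0 = 1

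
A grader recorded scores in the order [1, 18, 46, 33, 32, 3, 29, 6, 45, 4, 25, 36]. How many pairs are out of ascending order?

For each element, count later entries that are smaller:
1 → none → 0
18 → 3, 6, 4 → 3
46 → 33, 32, 3, 29, 6, 45, 4, 25, 36 → 9
33 → 32, 3, 29, 6, 4, 25 → 6
32 → 3, 29, 6, 4, 25 → 5
3 → none → 0
29 → 6, 4, 25 → 3
6 → 4 → 1
45 → 4, 25, 36 → 3
4 → none → 0
25 → none → 0
36 → none → 0
Sum: 0 + 3 + 9 + 6 + 5 + 0 + 3 + 1 + 3 + 0 + 0 + 0 = 30

30 inversions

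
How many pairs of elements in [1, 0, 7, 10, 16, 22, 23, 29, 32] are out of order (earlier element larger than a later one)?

1 out-of-order pair

Sweep left to right; for each value list the smaller values that follow it:
1: 1
0: 0
7: 0
10: 0
16: 0
22: 0
23: 0
29: 0
32: 0
Sum: 1 + 0 + 0 + 0 + 0 + 0 + 0 + 0 + 0 = 1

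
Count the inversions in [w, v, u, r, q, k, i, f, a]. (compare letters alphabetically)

There are 36 inversions.

Count, for each position, how many later elements it exceeds:
w → v, u, r, q, k, i, f, a → 8
v → u, r, q, k, i, f, a → 7
u → r, q, k, i, f, a → 6
r → q, k, i, f, a → 5
q → k, i, f, a → 4
k → i, f, a → 3
i → f, a → 2
f → a → 1
a → none → 0
Sum: 8 + 7 + 6 + 5 + 4 + 3 + 2 + 1 + 0 = 36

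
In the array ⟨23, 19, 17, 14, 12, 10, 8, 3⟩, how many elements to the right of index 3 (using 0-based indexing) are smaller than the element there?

4

The element at index 3 is 14.
Elements after it: 12, 10, 8, 3
Those smaller than 14: 12, 10, 8, 3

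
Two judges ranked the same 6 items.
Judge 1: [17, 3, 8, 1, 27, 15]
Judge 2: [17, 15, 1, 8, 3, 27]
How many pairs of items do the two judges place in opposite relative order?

Assign each item its position (1..6) in the first ordering, then rewrite the second ordering as that position sequence:
positions: 17→1, 3→2, 8→3, 1→4, 27→5, 15→6
second ordering as positions: [1, 6, 4, 3, 2, 5]
Discordant pairs = inversions in this position sequence.
1: 0
6: 4, 3, 2, 5 → 4
4: 3, 2 → 2
3: 2 → 1
2: 0
5: 0
Total: 0 + 4 + 2 + 1 + 0 + 0 = 7

7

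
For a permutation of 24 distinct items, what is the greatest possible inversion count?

Inversions: 276

A reversed (strictly descending) arrangement makes every pair an inversion, giving C(24, 2) inversions.
C(24, 2) = 24·23/2 = 276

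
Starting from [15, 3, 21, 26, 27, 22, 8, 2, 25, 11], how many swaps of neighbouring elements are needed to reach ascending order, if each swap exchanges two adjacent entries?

There are 23 swaps.

Minimum adjacent swaps = number of inversions (each swap of adjacent out-of-order elements removes one inversion and no swap can remove more).
Count inversions — for each element, later elements that are smaller:
15: 3, 8, 2, 11 → 4
3: 2 → 1
21: 8, 2, 11 → 3
26: 22, 8, 2, 25, 11 → 5
27: 22, 8, 2, 25, 11 → 5
22: 8, 2, 11 → 3
8: 2 → 1
2: none → 0
25: 11 → 1
11: none → 0
Total inversions: 4 + 1 + 3 + 5 + 5 + 3 + 1 + 0 + 1 + 0 = 23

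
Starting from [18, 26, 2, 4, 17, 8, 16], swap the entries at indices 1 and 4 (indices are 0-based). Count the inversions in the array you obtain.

Positions 1 and 4 hold 26 and 17; after swapping, the array is [18, 17, 2, 4, 26, 8, 16].
Element-by-element contributions:
18 → 17, 2, 4, 8, 16 → 5
17 → 2, 4, 8, 16 → 4
2 → none → 0
4 → none → 0
26 → 8, 16 → 2
8 → none → 0
16 → none → 0
Sum: 5 + 4 + 0 + 0 + 2 + 0 + 0 = 11

11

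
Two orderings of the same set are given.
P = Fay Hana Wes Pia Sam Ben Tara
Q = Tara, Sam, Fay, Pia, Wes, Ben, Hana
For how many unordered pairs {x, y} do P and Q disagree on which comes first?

Disagreeing pairs: 14

Assign each item its position (1..7) in the first ordering, then rewrite the second ordering as that position sequence:
positions: Fay→1, Hana→2, Wes→3, Pia→4, Sam→5, Ben→6, Tara→7
second ordering as positions: [7, 5, 1, 4, 3, 6, 2]
Discordant pairs = inversions in this position sequence.
7: 5, 1, 4, 3, 6, 2 → 6
5: 1, 4, 3, 2 → 4
1: 0
4: 3, 2 → 2
3: 2 → 1
6: 2 → 1
2: 0
Total: 6 + 4 + 0 + 2 + 1 + 1 + 0 = 14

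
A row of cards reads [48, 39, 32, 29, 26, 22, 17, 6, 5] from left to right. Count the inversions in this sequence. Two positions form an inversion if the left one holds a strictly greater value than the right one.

Out-of-order pairs: 36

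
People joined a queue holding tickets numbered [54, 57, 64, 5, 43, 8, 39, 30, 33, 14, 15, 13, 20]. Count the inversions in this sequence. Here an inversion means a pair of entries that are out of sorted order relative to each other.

Sweep left to right; for each value list the smaller values that follow it:
54: 10
57: 10
64: 10
5: 0
43: 8
8: 0
39: 6
30: 4
33: 4
14: 1
15: 1
13: 0
20: 0
Sum: 10 + 10 + 10 + 0 + 8 + 0 + 6 + 4 + 4 + 1 + 1 + 0 + 0 = 54

54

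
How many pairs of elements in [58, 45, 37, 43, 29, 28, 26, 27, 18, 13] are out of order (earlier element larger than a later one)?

43

For each element, count later entries that are smaller:
58: 9
45: 8
37: 6
43: 6
29: 5
28: 4
26: 2
27: 2
18: 1
13: 0
Sum: 9 + 8 + 6 + 6 + 5 + 4 + 2 + 2 + 1 + 0 = 43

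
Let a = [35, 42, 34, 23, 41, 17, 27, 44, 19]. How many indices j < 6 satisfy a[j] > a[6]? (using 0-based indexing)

4 such elements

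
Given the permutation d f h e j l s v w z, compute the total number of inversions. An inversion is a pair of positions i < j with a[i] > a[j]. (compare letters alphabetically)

Count, for each position, how many later elements it exceeds:
d → none → 0
f → e → 1
h → e → 1
e → none → 0
j → none → 0
l → none → 0
s → none → 0
v → none → 0
w → none → 0
z → none → 0
Sum: 0 + 1 + 1 + 0 + 0 + 0 + 0 + 0 + 0 + 0 = 2

2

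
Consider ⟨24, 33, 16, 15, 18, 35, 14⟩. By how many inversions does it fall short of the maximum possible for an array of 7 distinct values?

Maximum inversions for 7 distinct elements is C(7, 2) = 7·6/2 = 21.
Current inversions — for each element, count later smaller elements:
24: 4
33: 4
16: 2
15: 1
18: 1
35: 1
14: 0
Current total: 4 + 4 + 2 + 1 + 1 + 1 + 0 = 13
Shortfall: 21 − 13 = 8

8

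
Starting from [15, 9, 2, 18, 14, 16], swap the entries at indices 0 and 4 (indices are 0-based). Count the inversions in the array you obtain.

5 inversions

Positions 0 and 4 hold 15 and 14; after swapping, the array is [14, 9, 2, 18, 15, 16].
For each element, count later entries that are smaller:
14: 2
9: 1
2: 0
18: 2
15: 0
16: 0
Sum: 2 + 1 + 0 + 2 + 0 + 0 = 5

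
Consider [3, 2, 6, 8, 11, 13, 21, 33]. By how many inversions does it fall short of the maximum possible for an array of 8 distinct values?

27 inversions short

Maximum inversions for 8 distinct elements is C(8, 2) = 8·7/2 = 28.
Current inversions — for each element, count later smaller elements:
3: 1
2: 0
6: 0
8: 0
11: 0
13: 0
21: 0
33: 0
Current total: 1 + 0 + 0 + 0 + 0 + 0 + 0 + 0 = 1
Shortfall: 28 − 1 = 27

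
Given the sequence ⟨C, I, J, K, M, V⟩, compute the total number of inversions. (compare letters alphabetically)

0 out-of-order pairs

Count, for each position, how many later elements it exceeds:
C: 0
I: 0
J: 0
K: 0
M: 0
V: 0
Sum: 0 + 0 + 0 + 0 + 0 + 0 = 0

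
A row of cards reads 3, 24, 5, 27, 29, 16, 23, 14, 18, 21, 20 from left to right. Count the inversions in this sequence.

25

Sweep left to right; for each value list the smaller values that follow it:
3: 0
24: 7
5: 0
27: 6
29: 6
16: 1
23: 4
14: 0
18: 0
21: 1
20: 0
Sum: 0 + 7 + 0 + 6 + 6 + 1 + 4 + 0 + 0 + 1 + 0 = 25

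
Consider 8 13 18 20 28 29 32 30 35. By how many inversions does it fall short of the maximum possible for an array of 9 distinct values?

35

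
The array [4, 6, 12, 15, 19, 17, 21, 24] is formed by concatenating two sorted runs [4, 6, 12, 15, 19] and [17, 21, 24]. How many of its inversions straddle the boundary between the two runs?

Take each right-half value and tally the left-half values above it:
r = 17: 19 → 1
r = 21: none → 0
r = 24: none → 0
Cross-inversions: 1 + 0 + 0 = 1

Cross-inversions: 1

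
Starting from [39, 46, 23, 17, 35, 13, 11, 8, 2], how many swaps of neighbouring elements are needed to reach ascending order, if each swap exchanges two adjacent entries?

Each adjacent swap fixes exactly one inversion, so the minimum swap count equals the number of inversions.
Count inversions — for each element, later elements that are smaller:
39: 23, 17, 35, 13, 11, 8, 2 → 7
46: 23, 17, 35, 13, 11, 8, 2 → 7
23: 17, 13, 11, 8, 2 → 5
17: 13, 11, 8, 2 → 4
35: 13, 11, 8, 2 → 4
13: 11, 8, 2 → 3
11: 8, 2 → 2
8: 2 → 1
2: none → 0
Total inversions: 7 + 7 + 5 + 4 + 4 + 3 + 2 + 1 + 0 = 33

33 swaps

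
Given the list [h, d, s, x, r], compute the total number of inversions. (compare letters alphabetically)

Sweep left to right; for each value list the smaller values that follow it:
h: 1
d: 0
s: 1
x: 1
r: 0
Sum: 1 + 0 + 1 + 1 + 0 = 3

3 inversions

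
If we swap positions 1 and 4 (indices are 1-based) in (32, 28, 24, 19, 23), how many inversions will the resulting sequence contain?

Positions 1 and 4 hold 32 and 19; after swapping, the array is [19, 28, 24, 32, 23].
Count, for each position, how many later elements it exceeds:
19: 0
28: 2
24: 1
32: 1
23: 0
Sum: 0 + 2 + 1 + 1 + 0 = 4

4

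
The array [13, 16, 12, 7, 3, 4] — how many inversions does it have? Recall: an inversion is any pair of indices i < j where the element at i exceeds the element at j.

There are 13 inversions.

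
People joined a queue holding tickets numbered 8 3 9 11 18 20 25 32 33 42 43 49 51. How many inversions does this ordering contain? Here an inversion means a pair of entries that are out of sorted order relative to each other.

1 out-of-order pair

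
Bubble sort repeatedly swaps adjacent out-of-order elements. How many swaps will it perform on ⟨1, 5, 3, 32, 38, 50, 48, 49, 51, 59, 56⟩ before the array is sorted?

The minimum number of adjacent swaps to sort an array equals its inversion count, since every such swap removes exactly one inversion.
Count inversions — for each element, later elements that are smaller:
1: none → 0
5: 3 → 1
3: none → 0
32: none → 0
38: none → 0
50: 48, 49 → 2
48: none → 0
49: none → 0
51: none → 0
59: 56 → 1
56: none → 0
Total inversions: 0 + 1 + 0 + 0 + 0 + 2 + 0 + 0 + 0 + 1 + 0 = 4

Swaps: 4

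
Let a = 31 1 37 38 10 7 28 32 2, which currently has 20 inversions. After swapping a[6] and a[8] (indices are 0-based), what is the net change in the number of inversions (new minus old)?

-1

Positions 6 and 8 hold 28 and 2; after swapping, the array is [31, 1, 37, 38, 10, 7, 2, 32, 28].
Element-by-element contributions:
31: 5
1: 0
37: 5
38: 5
10: 2
7: 1
2: 0
32: 1
28: 0
Sum: 5 + 0 + 5 + 5 + 2 + 1 + 0 + 1 + 0 = 19
Change: 19 − 20 = -1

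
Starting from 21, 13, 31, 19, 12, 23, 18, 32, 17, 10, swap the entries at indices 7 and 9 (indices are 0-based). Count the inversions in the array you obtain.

24

Positions 7 and 9 hold 32 and 10; after swapping, the array is [21, 13, 31, 19, 12, 23, 18, 10, 17, 32].
For each element, count later entries that are smaller:
21: 6
13: 2
31: 6
19: 4
12: 1
23: 3
18: 2
10: 0
17: 0
32: 0
Sum: 6 + 2 + 6 + 4 + 1 + 3 + 2 + 0 + 0 + 0 = 24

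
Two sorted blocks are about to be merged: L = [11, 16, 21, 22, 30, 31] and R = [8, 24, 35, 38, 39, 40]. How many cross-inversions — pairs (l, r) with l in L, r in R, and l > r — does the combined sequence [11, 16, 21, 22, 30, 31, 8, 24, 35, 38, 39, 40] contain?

8

Count, for every r in R, how many entries of L exceed r:
r = 8: 11, 16, 21, 22, 30, 31 → 6
r = 24: 30, 31 → 2
r = 35: none → 0
r = 38: none → 0
r = 39: none → 0
r = 40: none → 0
Cross-inversions: 6 + 2 + 0 + 0 + 0 + 0 = 8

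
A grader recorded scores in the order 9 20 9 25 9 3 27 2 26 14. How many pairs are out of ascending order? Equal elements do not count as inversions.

For each element, count later entries that are smaller:
9 → 3, 2 → 2
20 → 9, 9, 3, 2, 14 → 5
9 → 3, 2 → 2
25 → 9, 3, 2, 14 → 4
9 → 3, 2 → 2
3 → 2 → 1
27 → 2, 26, 14 → 3
2 → none → 0
26 → 14 → 1
14 → none → 0
Sum: 2 + 5 + 2 + 4 + 2 + 1 + 3 + 0 + 1 + 0 = 20

20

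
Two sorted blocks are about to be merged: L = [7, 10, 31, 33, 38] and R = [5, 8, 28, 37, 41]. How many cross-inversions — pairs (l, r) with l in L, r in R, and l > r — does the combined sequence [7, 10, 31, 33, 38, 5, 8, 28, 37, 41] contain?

For each element r of the right run, count left-run elements greater than r:
r = 5: 7, 10, 31, 33, 38 → 5
r = 8: 10, 31, 33, 38 → 4
r = 28: 31, 33, 38 → 3
r = 37: 38 → 1
r = 41: none → 0
Cross-inversions: 5 + 4 + 3 + 1 + 0 = 13

13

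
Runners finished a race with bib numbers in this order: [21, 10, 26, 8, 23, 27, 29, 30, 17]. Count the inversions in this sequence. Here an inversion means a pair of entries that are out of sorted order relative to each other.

Sweep left to right; for each value list the smaller values that follow it:
21: 3
10: 1
26: 3
8: 0
23: 1
27: 1
29: 1
30: 1
17: 0
Sum: 3 + 1 + 3 + 0 + 1 + 1 + 1 + 1 + 0 = 11

11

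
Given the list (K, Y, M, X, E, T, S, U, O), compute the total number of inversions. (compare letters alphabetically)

Sweep left to right; for each value list the smaller values that follow it:
K → E → 1
Y → M, X, E, T, S, U, O → 7
M → E → 1
X → E, T, S, U, O → 5
E → none → 0
T → S, O → 2
S → O → 1
U → O → 1
O → none → 0
Sum: 1 + 7 + 1 + 5 + 0 + 2 + 1 + 1 + 0 = 18

18 inversions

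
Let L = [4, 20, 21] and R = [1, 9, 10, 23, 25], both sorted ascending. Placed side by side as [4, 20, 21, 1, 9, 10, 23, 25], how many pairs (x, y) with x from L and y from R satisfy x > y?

Split inversions: 7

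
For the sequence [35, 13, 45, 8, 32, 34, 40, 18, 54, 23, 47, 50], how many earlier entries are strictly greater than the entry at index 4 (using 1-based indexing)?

The element at index 4 is 8.
Elements before it: 35, 13, 45
Those larger than 8: 35, 13, 45

3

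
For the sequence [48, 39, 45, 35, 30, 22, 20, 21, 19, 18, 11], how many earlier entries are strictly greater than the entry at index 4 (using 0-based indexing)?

The element at index 4 is 30.
Elements before it: 48, 39, 45, 35
Those larger than 30: 48, 39, 45, 35

4 such elements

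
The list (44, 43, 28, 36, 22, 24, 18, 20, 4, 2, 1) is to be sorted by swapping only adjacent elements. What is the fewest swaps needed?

The minimum number of adjacent swaps to sort an array equals its inversion count, since every such swap removes exactly one inversion.
Count inversions — for each element, later elements that are smaller:
44: 43, 28, 36, 22, 24, 18, 20, 4, 2, 1 → 10
43: 28, 36, 22, 24, 18, 20, 4, 2, 1 → 9
28: 22, 24, 18, 20, 4, 2, 1 → 7
36: 22, 24, 18, 20, 4, 2, 1 → 7
22: 18, 20, 4, 2, 1 → 5
24: 18, 20, 4, 2, 1 → 5
18: 4, 2, 1 → 3
20: 4, 2, 1 → 3
4: 2, 1 → 2
2: 1 → 1
1: none → 0
Total inversions: 10 + 9 + 7 + 7 + 5 + 5 + 3 + 3 + 2 + 1 + 0 = 52

There are 52 adjacent swaps.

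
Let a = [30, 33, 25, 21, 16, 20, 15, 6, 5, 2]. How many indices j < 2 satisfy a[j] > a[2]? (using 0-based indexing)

2 such elements

The element at index 2 is 25.
Elements before it: 30, 33
Those larger than 25: 30, 33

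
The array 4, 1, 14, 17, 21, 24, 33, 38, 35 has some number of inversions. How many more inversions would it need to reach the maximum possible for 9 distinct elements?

34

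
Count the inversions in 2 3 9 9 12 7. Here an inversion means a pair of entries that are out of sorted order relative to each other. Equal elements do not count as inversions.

Sweep left to right; for each value list the smaller values that follow it:
2 → none → 0
3 → none → 0
9 → 7 → 1
9 → 7 → 1
12 → 7 → 1
7 → none → 0
Sum: 0 + 0 + 1 + 1 + 1 + 0 = 3

3 inversions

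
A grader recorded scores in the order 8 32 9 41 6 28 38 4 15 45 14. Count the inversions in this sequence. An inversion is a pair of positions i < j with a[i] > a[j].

25 inversions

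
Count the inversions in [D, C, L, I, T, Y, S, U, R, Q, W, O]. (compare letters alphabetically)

Sweep left to right; for each value list the smaller values that follow it:
D: 1
C: 0
L: 1
I: 0
T: 4
Y: 6
S: 3
U: 3
R: 2
Q: 1
W: 1
O: 0
Sum: 1 + 0 + 1 + 0 + 4 + 6 + 3 + 3 + 2 + 1 + 1 + 0 = 22

22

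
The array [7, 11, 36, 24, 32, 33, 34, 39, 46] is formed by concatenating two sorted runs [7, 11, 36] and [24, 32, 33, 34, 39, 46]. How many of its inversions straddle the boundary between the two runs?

4 split inversions

Take each right-half value and tally the left-half values above it:
r = 24: 36 → 1
r = 32: 36 → 1
r = 33: 36 → 1
r = 34: 36 → 1
r = 39: none → 0
r = 46: none → 0
Cross-inversions: 1 + 1 + 1 + 1 + 0 + 0 = 4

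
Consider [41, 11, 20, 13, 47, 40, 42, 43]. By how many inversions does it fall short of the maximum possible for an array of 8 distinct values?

Maximum inversions for 8 distinct elements is C(8, 2) = 8·7/2 = 28.
Current inversions — for each element, count later smaller elements:
41: 4
11: 0
20: 1
13: 0
47: 3
40: 0
42: 0
43: 0
Current total: 4 + 0 + 1 + 0 + 3 + 0 + 0 + 0 = 8
Shortfall: 28 − 8 = 20

20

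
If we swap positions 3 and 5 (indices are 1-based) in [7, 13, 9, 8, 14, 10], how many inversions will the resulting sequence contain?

6

Positions 3 and 5 hold 9 and 14; after swapping, the array is [7, 13, 14, 8, 9, 10].
Sweep left to right; for each value list the smaller values that follow it:
7 → none → 0
13 → 8, 9, 10 → 3
14 → 8, 9, 10 → 3
8 → none → 0
9 → none → 0
10 → none → 0
Sum: 0 + 3 + 3 + 0 + 0 + 0 = 6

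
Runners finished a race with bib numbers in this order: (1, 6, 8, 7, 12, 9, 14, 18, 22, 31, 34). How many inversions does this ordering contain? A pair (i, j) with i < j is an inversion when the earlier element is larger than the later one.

2 inversions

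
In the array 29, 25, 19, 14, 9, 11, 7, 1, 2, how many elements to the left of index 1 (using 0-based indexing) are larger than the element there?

1

The element at index 1 is 25.
Elements before it: 29
Those larger than 25: 29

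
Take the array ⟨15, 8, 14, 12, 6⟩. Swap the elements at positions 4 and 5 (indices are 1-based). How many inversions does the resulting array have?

7

Positions 4 and 5 hold 12 and 6; after swapping, the array is [15, 8, 14, 6, 12].
For each element, count later entries that are smaller:
15 → 8, 14, 6, 12 → 4
8 → 6 → 1
14 → 6, 12 → 2
6 → none → 0
12 → none → 0
Sum: 4 + 1 + 2 + 0 + 0 = 7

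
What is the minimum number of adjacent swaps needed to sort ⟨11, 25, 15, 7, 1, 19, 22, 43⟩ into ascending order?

10 adjacent swaps

Each adjacent swap fixes exactly one inversion, so the minimum swap count equals the number of inversions.
Count inversions — for each element, later elements that are smaller:
11: 7, 1 → 2
25: 15, 7, 1, 19, 22 → 5
15: 7, 1 → 2
7: 1 → 1
1: none → 0
19: none → 0
22: none → 0
43: none → 0
Total inversions: 2 + 5 + 2 + 1 + 0 + 0 + 0 + 0 = 10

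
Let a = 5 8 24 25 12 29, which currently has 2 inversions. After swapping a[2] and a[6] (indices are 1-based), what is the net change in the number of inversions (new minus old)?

+7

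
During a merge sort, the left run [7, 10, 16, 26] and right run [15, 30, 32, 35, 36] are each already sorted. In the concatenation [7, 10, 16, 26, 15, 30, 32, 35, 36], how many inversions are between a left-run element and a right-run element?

2 split inversions

Count, for every r in R, how many entries of L exceed r:
r = 15: 16, 26 → 2
r = 30: none → 0
r = 32: none → 0
r = 35: none → 0
r = 36: none → 0
Cross-inversions: 2 + 0 + 0 + 0 + 0 = 2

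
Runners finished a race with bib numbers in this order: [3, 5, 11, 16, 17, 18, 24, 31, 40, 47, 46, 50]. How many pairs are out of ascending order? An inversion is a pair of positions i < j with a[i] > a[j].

Count, for each position, how many later elements it exceeds:
3: 0
5: 0
11: 0
16: 0
17: 0
18: 0
24: 0
31: 0
40: 0
47: 1
46: 0
50: 0
Sum: 0 + 0 + 0 + 0 + 0 + 0 + 0 + 0 + 0 + 1 + 0 + 0 = 1

1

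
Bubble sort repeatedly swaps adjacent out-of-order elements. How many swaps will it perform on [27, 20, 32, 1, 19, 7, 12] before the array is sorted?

15 adjacent swaps

Minimum adjacent swaps = number of inversions (each swap of adjacent out-of-order elements removes one inversion and no swap can remove more).
Count inversions — for each element, later elements that are smaller:
27: 20, 1, 19, 7, 12 → 5
20: 1, 19, 7, 12 → 4
32: 1, 19, 7, 12 → 4
1: none → 0
19: 7, 12 → 2
7: none → 0
12: none → 0
Total inversions: 5 + 4 + 4 + 0 + 2 + 0 + 0 = 15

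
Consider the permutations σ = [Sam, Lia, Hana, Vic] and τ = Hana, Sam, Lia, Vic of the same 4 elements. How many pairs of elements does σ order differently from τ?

There are 2 discordant pairs.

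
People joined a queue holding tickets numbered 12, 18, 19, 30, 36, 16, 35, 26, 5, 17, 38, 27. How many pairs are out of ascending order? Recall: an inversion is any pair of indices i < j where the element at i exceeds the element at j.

26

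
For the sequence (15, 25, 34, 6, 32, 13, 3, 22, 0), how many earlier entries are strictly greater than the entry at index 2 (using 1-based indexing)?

0

The element at index 2 is 25.
Elements before it: 15
None of them are larger than 25.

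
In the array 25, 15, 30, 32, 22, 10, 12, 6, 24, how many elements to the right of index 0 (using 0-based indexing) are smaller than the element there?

6 such elements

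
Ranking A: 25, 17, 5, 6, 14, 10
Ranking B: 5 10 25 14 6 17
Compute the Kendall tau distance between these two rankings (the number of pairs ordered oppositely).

9 discordant pairs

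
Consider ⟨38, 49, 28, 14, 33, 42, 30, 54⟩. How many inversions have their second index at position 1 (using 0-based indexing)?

0

The element at index 1 is 49.
Elements before it: 38
None of them are larger than 49.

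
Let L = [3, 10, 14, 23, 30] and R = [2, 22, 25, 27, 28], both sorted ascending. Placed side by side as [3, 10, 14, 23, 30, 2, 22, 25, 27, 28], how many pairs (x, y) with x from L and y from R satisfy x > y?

10 cross-inversions

For each element r of the right run, count left-run elements greater than r:
r = 2: 3, 10, 14, 23, 30 → 5
r = 22: 23, 30 → 2
r = 25: 30 → 1
r = 27: 30 → 1
r = 28: 30 → 1
Cross-inversions: 5 + 2 + 1 + 1 + 1 = 10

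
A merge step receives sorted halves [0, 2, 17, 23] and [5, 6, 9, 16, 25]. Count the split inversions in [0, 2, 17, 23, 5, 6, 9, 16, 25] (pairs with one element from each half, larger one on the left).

Count, for every r in R, how many entries of L exceed r:
r = 5: 17, 23 → 2
r = 6: 17, 23 → 2
r = 9: 17, 23 → 2
r = 16: 17, 23 → 2
r = 25: none → 0
Cross-inversions: 2 + 2 + 2 + 2 + 0 = 8

8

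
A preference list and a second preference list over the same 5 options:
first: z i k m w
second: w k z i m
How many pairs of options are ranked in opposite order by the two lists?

There are 6 pairs.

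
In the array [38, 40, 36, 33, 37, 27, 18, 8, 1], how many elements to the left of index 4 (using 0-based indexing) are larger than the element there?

2 such elements

The element at index 4 is 37.
Elements before it: 38, 40, 36, 33
Those larger than 37: 38, 40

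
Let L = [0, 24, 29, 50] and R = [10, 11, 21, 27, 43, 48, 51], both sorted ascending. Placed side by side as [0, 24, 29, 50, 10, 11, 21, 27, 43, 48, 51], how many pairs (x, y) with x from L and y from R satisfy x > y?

Count, for every r in R, how many entries of L exceed r:
r = 10: 24, 29, 50 → 3
r = 11: 24, 29, 50 → 3
r = 21: 24, 29, 50 → 3
r = 27: 29, 50 → 2
r = 43: 50 → 1
r = 48: 50 → 1
r = 51: none → 0
Cross-inversions: 3 + 3 + 3 + 2 + 1 + 1 + 0 = 13

13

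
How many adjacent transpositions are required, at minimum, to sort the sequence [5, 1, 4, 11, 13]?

Each adjacent swap fixes exactly one inversion, so the minimum swap count equals the number of inversions.
Count inversions — for each element, later elements that are smaller:
5: 1, 4 → 2
1: none → 0
4: none → 0
11: none → 0
13: none → 0
Total inversions: 2 + 0 + 0 + 0 + 0 = 2

There are 2 swaps.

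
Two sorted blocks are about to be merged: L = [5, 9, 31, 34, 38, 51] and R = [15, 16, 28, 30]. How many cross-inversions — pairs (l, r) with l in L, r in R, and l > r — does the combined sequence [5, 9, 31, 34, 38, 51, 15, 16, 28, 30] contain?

Take each right-half value and tally the left-half values above it:
r = 15: 31, 34, 38, 51 → 4
r = 16: 31, 34, 38, 51 → 4
r = 28: 31, 34, 38, 51 → 4
r = 30: 31, 34, 38, 51 → 4
Cross-inversions: 4 + 4 + 4 + 4 = 16

16 cross-inversions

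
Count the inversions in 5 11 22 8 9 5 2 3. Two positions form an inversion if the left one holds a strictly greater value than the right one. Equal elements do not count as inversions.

Element-by-element contributions:
5 → 2, 3 → 2
11 → 8, 9, 5, 2, 3 → 5
22 → 8, 9, 5, 2, 3 → 5
8 → 5, 2, 3 → 3
9 → 5, 2, 3 → 3
5 → 2, 3 → 2
2 → none → 0
3 → none → 0
Sum: 2 + 5 + 5 + 3 + 3 + 2 + 0 + 0 = 20

20 inversions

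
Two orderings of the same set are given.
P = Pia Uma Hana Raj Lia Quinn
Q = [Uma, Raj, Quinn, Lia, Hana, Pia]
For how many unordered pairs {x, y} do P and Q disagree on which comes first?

Assign each item its position (1..6) in the first ordering, then rewrite the second ordering as that position sequence:
positions: Pia→1, Uma→2, Hana→3, Raj→4, Lia→5, Quinn→6
second ordering as positions: [2, 4, 6, 5, 3, 1]
Discordant pairs = inversions in this position sequence.
2: 1 → 1
4: 3, 1 → 2
6: 5, 3, 1 → 3
5: 3, 1 → 2
3: 1 → 1
1: 0
Total: 1 + 2 + 3 + 2 + 1 + 0 = 9

9 disagreeing pairs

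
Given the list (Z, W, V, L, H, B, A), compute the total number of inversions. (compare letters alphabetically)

Out-of-order pairs: 21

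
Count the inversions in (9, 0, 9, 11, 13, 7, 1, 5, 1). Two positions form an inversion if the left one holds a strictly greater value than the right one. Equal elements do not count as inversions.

21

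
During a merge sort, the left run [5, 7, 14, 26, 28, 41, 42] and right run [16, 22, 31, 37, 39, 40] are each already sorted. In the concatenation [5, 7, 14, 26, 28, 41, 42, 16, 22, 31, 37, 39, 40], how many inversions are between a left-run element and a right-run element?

Count, for every r in R, how many entries of L exceed r:
r = 16: 26, 28, 41, 42 → 4
r = 22: 26, 28, 41, 42 → 4
r = 31: 41, 42 → 2
r = 37: 41, 42 → 2
r = 39: 41, 42 → 2
r = 40: 41, 42 → 2
Cross-inversions: 4 + 4 + 2 + 2 + 2 + 2 = 16

16 split inversions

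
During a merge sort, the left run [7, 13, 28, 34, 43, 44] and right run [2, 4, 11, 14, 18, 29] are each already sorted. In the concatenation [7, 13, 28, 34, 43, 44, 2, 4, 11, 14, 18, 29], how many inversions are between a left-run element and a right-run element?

Split inversions: 28

For each element r of the right run, count left-run elements greater than r:
r = 2: 7, 13, 28, 34, 43, 44 → 6
r = 4: 7, 13, 28, 34, 43, 44 → 6
r = 11: 13, 28, 34, 43, 44 → 5
r = 14: 28, 34, 43, 44 → 4
r = 18: 28, 34, 43, 44 → 4
r = 29: 34, 43, 44 → 3
Cross-inversions: 6 + 6 + 5 + 4 + 4 + 3 = 28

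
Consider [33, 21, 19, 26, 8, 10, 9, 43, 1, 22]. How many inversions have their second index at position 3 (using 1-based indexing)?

The element at index 3 is 19.
Elements before it: 33, 21
Those larger than 19: 33, 21

2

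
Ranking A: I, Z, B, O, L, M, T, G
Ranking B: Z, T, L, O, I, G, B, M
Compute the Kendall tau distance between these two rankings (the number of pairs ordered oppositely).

13

Assign each item its position (1..8) in the first ordering, then rewrite the second ordering as that position sequence:
positions: I→1, Z→2, B→3, O→4, L→5, M→6, T→7, G→8
second ordering as positions: [2, 7, 5, 4, 1, 8, 3, 6]
Discordant pairs = inversions in this position sequence.
2: 1 → 1
7: 5, 4, 1, 3, 6 → 5
5: 4, 1, 3 → 3
4: 1, 3 → 2
1: 0
8: 3, 6 → 2
3: 0
6: 0
Total: 1 + 5 + 3 + 2 + 0 + 2 + 0 + 0 = 13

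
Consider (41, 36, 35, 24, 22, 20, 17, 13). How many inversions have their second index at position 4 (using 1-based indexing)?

3 such elements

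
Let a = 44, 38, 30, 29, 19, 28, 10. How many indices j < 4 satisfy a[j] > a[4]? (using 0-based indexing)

4

The element at index 4 is 19.
Elements before it: 44, 38, 30, 29
Those larger than 19: 44, 38, 30, 29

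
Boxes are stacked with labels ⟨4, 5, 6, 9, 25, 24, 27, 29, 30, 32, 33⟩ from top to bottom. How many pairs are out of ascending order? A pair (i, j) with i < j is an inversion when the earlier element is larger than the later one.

1

For each element, count later entries that are smaller:
4 → none → 0
5 → none → 0
6 → none → 0
9 → none → 0
25 → 24 → 1
24 → none → 0
27 → none → 0
29 → none → 0
30 → none → 0
32 → none → 0
33 → none → 0
Sum: 0 + 0 + 0 + 0 + 1 + 0 + 0 + 0 + 0 + 0 + 0 = 1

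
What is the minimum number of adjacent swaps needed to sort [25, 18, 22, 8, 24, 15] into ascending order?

10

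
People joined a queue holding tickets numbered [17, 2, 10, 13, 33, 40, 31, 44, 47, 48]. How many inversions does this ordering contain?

For each element, count later entries that are smaller:
17 → 2, 10, 13 → 3
2 → none → 0
10 → none → 0
13 → none → 0
33 → 31 → 1
40 → 31 → 1
31 → none → 0
44 → none → 0
47 → none → 0
48 → none → 0
Sum: 3 + 0 + 0 + 0 + 1 + 1 + 0 + 0 + 0 + 0 = 5

5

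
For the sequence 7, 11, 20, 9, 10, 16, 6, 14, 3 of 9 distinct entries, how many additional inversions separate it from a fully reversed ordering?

15 inversions short

Maximum inversions for 9 distinct elements is C(9, 2) = 9·8/2 = 36.
Current inversions — for each element, count later smaller elements:
7: 2
11: 4
20: 6
9: 2
10: 2
16: 3
6: 1
14: 1
3: 0
Current total: 2 + 4 + 6 + 2 + 2 + 3 + 1 + 1 + 0 = 21
Shortfall: 36 − 21 = 15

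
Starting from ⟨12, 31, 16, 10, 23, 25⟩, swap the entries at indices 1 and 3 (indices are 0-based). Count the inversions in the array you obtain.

3 inversions

Positions 1 and 3 hold 31 and 10; after swapping, the array is [12, 10, 16, 31, 23, 25].
Element-by-element contributions:
12: 1
10: 0
16: 0
31: 2
23: 0
25: 0
Sum: 1 + 0 + 0 + 2 + 0 + 0 = 3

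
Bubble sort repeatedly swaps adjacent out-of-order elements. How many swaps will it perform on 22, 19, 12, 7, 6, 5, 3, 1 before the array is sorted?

Swaps: 28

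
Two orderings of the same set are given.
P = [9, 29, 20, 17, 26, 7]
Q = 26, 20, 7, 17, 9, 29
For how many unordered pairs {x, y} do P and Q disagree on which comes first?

There are 11 disagreeing pairs.

Assign each item its position (1..6) in the first ordering, then rewrite the second ordering as that position sequence:
positions: 9→1, 29→2, 20→3, 17→4, 26→5, 7→6
second ordering as positions: [5, 3, 6, 4, 1, 2]
Discordant pairs = inversions in this position sequence.
5: 3, 4, 1, 2 → 4
3: 1, 2 → 2
6: 4, 1, 2 → 3
4: 1, 2 → 2
1: 0
2: 0
Total: 4 + 2 + 3 + 2 + 0 + 0 = 11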